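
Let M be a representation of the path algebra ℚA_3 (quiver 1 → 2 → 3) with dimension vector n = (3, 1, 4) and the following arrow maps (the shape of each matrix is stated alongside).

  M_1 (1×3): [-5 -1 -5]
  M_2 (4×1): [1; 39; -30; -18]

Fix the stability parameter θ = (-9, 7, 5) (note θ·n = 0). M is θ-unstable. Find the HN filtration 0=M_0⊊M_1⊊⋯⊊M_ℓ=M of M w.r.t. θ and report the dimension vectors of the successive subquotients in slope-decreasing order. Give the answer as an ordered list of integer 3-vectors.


Interval decomposition of M: I[1,1]^2, I[1,3], I[3,3]^3.
HN type (ℓ=3): μ^(1)=6; μ^(2)=5; μ^(3)=-9

((0, 1, 1); (0, 0, 3); (3, 0, 0))


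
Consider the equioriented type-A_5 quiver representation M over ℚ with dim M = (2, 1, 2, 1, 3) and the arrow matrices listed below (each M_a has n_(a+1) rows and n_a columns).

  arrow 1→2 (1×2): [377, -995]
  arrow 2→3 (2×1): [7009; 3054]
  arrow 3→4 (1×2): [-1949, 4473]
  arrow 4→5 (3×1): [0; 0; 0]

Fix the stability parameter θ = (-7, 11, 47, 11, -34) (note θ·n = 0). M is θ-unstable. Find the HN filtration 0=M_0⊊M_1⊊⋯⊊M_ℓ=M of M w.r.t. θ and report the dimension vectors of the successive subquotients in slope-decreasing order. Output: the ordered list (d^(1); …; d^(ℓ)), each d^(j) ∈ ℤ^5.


Via rank(M_{q-1}∘⋯∘M_p): M ≅ I[1,1], I[1,4], I[3,3], I[5,5]^3.
μ_θ-semistable layers: μ^(1)=47; μ^(2)=29; μ^(3)=11; μ^(4)=-7; μ^(5)=-34

((0, 0, 1, 0, 0); (0, 0, 1, 1, 0); (0, 1, 0, 0, 0); (2, 0, 0, 0, 0); (0, 0, 0, 0, 3))


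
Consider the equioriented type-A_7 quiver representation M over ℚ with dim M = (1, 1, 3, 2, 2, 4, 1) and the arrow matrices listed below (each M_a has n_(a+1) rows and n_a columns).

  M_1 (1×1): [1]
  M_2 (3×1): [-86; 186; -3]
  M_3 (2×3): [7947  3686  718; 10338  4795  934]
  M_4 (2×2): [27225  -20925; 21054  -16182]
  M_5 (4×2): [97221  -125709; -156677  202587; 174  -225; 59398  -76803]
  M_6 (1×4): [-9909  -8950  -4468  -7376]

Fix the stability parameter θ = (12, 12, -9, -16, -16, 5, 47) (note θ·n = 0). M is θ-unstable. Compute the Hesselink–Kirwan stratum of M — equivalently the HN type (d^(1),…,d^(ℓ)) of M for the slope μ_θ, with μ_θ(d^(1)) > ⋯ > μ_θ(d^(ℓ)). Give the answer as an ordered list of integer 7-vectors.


Via rank(M_{q-1}∘⋯∘M_p): M ≅ I[1,3], I[3,4], I[3,7], I[5,6], I[6,6]^2.
μ_θ-semistable layers: μ^(1)=47; μ^(2)=5; μ^(3)=-25/2; μ^(4)=-41/3; μ^(5)=-16

((0, 0, 0, 0, 0, 0, 1); (1, 1, 1, 0, 0, 4, 0); (0, 0, 1, 1, 0, 0, 0); (0, 0, 1, 1, 1, 0, 0); (0, 0, 0, 0, 1, 0, 0))


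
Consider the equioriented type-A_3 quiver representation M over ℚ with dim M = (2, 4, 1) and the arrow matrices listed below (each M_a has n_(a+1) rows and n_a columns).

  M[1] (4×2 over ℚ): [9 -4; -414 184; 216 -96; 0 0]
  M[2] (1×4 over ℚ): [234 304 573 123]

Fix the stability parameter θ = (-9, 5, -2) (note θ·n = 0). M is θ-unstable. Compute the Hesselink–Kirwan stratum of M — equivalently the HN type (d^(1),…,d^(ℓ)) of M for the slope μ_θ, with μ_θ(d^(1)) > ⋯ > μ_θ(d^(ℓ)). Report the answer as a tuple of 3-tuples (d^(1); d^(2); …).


Interval decomposition of M: I[1,1], I[1,3], I[2,2]^3.
HN type (ℓ=3): μ^(1)=5; μ^(2)=3/2; μ^(3)=-9

((0, 3, 0); (0, 1, 1); (2, 0, 0))


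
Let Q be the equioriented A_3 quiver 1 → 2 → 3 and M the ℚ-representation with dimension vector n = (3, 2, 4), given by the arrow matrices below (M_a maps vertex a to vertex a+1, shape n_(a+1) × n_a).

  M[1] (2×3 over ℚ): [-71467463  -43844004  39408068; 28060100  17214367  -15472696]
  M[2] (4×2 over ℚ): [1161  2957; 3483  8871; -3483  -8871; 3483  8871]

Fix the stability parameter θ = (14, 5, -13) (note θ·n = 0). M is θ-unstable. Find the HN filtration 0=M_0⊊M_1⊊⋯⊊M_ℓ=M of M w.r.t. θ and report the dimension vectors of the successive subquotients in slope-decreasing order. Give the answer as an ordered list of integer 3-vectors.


Via rank(M_{q-1}∘⋯∘M_p): M ≅ I[1,1], I[1,2], I[1,3], I[3,3]^3.
μ_θ-semistable layers: μ^(1)=14; μ^(2)=19/2; μ^(3)=2; μ^(4)=-13

((1, 0, 0); (1, 1, 0); (1, 1, 1); (0, 0, 3))


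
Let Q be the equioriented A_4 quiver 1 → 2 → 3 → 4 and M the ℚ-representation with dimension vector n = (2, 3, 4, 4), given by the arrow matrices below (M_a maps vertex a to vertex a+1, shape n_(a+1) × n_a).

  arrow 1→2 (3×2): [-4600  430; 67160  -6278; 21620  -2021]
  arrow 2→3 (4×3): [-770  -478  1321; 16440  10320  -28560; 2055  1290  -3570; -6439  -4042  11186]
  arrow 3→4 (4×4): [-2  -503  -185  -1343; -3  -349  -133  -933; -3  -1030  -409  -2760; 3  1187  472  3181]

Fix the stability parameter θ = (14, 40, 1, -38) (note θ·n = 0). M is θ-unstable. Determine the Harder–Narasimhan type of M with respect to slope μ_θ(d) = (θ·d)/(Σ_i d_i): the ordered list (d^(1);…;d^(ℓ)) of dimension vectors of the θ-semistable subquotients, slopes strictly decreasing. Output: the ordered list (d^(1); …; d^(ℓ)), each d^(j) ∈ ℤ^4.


Via rank(M_{q-1}∘⋯∘M_p): M ≅ I[1,1], I[1,4], I[2,2], I[2,4], I[3,3], I[3,4], I[4,4].
μ_θ-semistable layers: μ^(1)=40; μ^(2)=14; μ^(3)=17/4; μ^(4)=1; μ^(5)=-37/2; μ^(6)=-38

((0, 1, 0, 0); (1, 0, 0, 0); (1, 1, 1, 1); (0, 1, 2, 1); (0, 0, 1, 1); (0, 0, 0, 1))


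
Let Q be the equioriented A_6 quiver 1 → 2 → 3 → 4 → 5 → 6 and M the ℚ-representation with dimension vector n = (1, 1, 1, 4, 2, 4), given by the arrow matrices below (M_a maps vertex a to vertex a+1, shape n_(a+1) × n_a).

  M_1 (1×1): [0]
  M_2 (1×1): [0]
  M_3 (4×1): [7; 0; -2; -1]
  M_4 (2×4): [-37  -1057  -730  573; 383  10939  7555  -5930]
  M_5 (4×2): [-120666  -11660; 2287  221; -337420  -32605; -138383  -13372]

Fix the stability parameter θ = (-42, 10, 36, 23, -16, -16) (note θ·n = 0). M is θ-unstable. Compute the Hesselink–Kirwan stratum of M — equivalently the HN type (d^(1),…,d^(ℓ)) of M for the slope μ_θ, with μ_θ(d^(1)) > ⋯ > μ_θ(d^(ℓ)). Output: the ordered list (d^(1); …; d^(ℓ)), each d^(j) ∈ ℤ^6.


Barcode: M ≅ I[1,1], I[2,2], I[3,6], I[4,4]^2, I[4,6], I[6,6]^2. HN layers by μ_θ (6 steps, strictly decreasing):
  μ^(1)=23; μ^(2)=10; μ^(3)=27/4; μ^(4)=-3; μ^(5)=-16; μ^(6)=-42

((0, 0, 0, 2, 0, 0); (0, 1, 0, 0, 0, 0); (0, 0, 1, 1, 1, 1); (0, 0, 0, 1, 1, 1); (0, 0, 0, 0, 0, 2); (1, 0, 0, 0, 0, 0))


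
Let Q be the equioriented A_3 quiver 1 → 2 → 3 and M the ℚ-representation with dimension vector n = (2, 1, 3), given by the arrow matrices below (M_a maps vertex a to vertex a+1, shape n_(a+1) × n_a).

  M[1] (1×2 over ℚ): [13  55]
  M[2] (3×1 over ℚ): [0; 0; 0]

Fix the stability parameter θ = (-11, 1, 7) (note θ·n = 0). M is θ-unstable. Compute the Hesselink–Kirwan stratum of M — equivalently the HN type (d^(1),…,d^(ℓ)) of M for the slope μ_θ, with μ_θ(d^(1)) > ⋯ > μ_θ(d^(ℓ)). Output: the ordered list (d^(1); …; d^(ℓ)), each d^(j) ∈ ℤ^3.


Barcode: M ≅ I[1,1], I[1,2], I[3,3]^3. HN layers by μ_θ (3 steps, strictly decreasing):
  μ^(1)=7; μ^(2)=1; μ^(3)=-11

((0, 0, 3); (0, 1, 0); (2, 0, 0))


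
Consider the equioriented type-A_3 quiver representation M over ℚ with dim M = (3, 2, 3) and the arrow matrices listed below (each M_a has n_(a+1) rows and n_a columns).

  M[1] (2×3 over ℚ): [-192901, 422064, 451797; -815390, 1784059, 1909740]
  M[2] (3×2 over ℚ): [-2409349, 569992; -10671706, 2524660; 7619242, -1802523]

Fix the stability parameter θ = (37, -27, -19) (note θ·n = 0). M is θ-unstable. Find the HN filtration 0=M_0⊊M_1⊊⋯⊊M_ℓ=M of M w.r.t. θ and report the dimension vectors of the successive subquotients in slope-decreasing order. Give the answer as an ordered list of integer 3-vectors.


Interval decomposition of M: I[1,1], I[1,3]^2, I[3,3].
HN type (ℓ=3): μ^(1)=37; μ^(2)=-3; μ^(3)=-19

((1, 0, 0); (2, 2, 2); (0, 0, 1))


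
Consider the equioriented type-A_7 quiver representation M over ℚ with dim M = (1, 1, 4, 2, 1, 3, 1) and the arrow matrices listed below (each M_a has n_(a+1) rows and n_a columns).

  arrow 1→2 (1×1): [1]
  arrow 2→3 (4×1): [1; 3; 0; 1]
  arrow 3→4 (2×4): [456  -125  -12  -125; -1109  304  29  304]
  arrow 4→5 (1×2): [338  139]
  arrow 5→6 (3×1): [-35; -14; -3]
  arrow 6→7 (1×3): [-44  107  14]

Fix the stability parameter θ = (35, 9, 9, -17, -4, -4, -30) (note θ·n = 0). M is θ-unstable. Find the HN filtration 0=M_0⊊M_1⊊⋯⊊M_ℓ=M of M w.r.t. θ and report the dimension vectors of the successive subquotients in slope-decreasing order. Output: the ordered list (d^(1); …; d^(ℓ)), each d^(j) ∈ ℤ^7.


Interval decomposition of M: I[1,6], I[3,3]^2, I[3,4], I[6,6], I[6,7].
HN type (ℓ=4): μ^(1)=9; μ^(2)=14/3; μ^(3)=-4; μ^(4)=-17

((0, 0, 2, 0, 0, 0, 0); (1, 1, 1, 1, 1, 1, 0); (0, 0, 1, 1, 0, 1, 0); (0, 0, 0, 0, 0, 1, 1))


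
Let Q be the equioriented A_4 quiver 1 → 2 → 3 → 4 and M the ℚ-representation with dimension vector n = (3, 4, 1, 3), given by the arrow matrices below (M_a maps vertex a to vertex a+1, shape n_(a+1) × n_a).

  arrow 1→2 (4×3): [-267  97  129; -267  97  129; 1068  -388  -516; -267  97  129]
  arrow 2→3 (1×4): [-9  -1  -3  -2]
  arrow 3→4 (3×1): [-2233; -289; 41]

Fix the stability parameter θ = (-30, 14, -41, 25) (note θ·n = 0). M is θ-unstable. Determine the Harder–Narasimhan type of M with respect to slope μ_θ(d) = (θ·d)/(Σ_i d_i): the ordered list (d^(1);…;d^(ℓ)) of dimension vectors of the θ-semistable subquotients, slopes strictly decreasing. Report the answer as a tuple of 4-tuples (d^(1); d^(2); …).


Via rank(M_{q-1}∘⋯∘M_p): M ≅ I[1,1]^2, I[1,2], I[2,2]^2, I[2,4], I[4,4]^2.
μ_θ-semistable layers: μ^(1)=25; μ^(2)=14; μ^(3)=-27/2; μ^(4)=-30

((0, 0, 0, 3); (0, 3, 0, 0); (0, 1, 1, 0); (3, 0, 0, 0))


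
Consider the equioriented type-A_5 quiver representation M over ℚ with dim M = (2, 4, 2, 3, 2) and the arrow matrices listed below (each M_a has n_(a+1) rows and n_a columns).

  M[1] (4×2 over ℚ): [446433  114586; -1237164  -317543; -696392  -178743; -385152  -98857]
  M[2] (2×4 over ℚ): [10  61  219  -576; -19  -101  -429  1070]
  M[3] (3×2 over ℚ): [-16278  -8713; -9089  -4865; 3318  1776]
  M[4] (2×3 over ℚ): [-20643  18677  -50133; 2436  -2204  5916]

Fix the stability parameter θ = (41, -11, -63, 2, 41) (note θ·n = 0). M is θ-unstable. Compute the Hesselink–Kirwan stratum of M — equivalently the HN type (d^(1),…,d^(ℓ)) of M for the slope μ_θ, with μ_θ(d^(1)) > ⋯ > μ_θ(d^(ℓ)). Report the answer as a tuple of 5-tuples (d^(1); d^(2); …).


Via rank(M_{q-1}∘⋯∘M_p): M ≅ I[1,2], I[1,4], I[2,2], I[2,5], I[4,4], I[5,5].
μ_θ-semistable layers: μ^(1)=41; μ^(2)=15; μ^(3)=2; μ^(4)=-11; μ^(5)=-37

((0, 0, 0, 0, 2); (1, 1, 0, 0, 0); (0, 0, 0, 3, 0); (1, 2, 1, 0, 0); (0, 1, 1, 0, 0))


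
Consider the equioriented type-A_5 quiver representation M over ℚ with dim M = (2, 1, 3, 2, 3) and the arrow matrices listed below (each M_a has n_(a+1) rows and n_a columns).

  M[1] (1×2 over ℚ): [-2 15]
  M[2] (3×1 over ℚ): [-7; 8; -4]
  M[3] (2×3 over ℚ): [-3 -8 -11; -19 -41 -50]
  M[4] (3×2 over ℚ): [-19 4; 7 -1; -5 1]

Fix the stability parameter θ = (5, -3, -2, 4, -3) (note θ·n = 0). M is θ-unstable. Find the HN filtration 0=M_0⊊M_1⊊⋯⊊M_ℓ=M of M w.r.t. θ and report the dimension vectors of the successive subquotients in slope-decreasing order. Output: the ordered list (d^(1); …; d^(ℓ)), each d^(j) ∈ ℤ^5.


Interval decomposition of M: I[1,1], I[1,5], I[3,3], I[3,5], I[5,5].
HN type (ℓ=5): μ^(1)=5; μ^(2)=1/2; μ^(3)=0; μ^(4)=-2; μ^(5)=-3

((1, 0, 0, 0, 0); (0, 0, 0, 2, 2); (1, 1, 1, 0, 0); (0, 0, 2, 0, 0); (0, 0, 0, 0, 1))


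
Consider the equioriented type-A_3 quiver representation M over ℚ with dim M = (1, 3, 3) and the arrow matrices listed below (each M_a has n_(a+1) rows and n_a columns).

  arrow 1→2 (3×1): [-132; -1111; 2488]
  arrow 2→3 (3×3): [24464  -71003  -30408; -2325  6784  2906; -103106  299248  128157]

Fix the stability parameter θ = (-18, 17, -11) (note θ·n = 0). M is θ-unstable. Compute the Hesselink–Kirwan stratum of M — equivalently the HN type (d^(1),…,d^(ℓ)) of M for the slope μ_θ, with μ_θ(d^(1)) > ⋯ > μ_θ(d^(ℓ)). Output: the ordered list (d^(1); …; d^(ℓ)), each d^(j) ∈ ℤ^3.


Interval decomposition of M: I[1,3], I[2,3]^2.
HN type (ℓ=2): μ^(1)=3; μ^(2)=-18

((0, 3, 3); (1, 0, 0))


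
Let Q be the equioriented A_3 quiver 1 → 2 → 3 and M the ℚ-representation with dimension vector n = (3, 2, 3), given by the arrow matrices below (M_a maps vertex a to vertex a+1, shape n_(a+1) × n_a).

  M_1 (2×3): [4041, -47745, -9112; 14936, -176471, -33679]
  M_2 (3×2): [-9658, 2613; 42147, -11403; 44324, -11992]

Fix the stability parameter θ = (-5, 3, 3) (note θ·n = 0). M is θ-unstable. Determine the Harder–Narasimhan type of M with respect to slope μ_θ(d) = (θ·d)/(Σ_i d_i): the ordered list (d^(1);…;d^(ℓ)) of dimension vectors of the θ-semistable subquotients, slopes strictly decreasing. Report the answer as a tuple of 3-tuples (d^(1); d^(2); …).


Barcode: M ≅ I[1,1], I[1,3]^2, I[3,3]. HN layers by μ_θ (2 steps, strictly decreasing):
  μ^(1)=3; μ^(2)=-5

((0, 2, 3); (3, 0, 0))


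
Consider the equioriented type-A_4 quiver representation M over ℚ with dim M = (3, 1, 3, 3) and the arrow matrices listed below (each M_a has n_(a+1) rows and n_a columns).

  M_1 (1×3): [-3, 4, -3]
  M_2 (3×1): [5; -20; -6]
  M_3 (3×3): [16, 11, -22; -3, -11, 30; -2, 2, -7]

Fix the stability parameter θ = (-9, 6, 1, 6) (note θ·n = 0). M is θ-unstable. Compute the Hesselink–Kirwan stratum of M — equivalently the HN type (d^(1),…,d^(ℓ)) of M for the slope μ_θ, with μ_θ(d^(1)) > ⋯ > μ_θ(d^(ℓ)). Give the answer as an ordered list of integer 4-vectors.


Interval decomposition of M: I[1,1]^2, I[1,4], I[3,4]^2.
HN type (ℓ=4): μ^(1)=6; μ^(2)=7/2; μ^(3)=1; μ^(4)=-9

((0, 0, 0, 3); (0, 1, 1, 0); (0, 0, 2, 0); (3, 0, 0, 0))


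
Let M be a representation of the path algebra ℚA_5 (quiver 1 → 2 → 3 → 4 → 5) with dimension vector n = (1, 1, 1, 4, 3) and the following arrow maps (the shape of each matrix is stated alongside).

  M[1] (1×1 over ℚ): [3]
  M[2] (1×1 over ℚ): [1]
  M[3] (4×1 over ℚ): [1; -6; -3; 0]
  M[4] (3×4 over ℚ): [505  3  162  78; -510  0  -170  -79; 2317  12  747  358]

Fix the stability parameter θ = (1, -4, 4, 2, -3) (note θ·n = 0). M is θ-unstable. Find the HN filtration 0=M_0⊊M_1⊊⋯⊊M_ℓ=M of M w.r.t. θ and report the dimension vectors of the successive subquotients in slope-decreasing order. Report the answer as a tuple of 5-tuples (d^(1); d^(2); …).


Interval decomposition of M: I[1,5], I[4,4], I[4,5]^2.
HN type (ℓ=4): μ^(1)=2; μ^(2)=1; μ^(3)=-1/2; μ^(4)=-3/2

((0, 0, 0, 1, 0); (0, 0, 1, 1, 1); (0, 0, 0, 2, 2); (1, 1, 0, 0, 0))


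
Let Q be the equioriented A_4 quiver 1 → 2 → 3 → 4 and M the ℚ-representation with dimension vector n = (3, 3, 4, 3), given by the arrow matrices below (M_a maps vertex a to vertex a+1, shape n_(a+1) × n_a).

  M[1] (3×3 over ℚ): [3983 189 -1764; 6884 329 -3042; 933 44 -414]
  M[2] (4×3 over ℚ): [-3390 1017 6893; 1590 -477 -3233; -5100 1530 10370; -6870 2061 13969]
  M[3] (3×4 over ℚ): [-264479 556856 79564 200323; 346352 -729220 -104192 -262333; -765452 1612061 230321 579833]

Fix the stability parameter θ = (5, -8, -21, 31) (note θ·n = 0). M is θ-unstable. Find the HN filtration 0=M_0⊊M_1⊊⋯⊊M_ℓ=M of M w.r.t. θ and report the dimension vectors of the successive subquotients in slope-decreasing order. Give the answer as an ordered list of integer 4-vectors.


Barcode: M ≅ I[1,1], I[1,2], I[1,4], I[2,2], I[3,3], I[3,4]^2. HN layers by μ_θ (5 steps, strictly decreasing):
  μ^(1)=31; μ^(2)=5; μ^(3)=-3/2; μ^(4)=-8; μ^(5)=-21

((0, 0, 0, 3); (1, 0, 0, 0); (1, 1, 0, 0); (1, 2, 1, 0); (0, 0, 3, 0))


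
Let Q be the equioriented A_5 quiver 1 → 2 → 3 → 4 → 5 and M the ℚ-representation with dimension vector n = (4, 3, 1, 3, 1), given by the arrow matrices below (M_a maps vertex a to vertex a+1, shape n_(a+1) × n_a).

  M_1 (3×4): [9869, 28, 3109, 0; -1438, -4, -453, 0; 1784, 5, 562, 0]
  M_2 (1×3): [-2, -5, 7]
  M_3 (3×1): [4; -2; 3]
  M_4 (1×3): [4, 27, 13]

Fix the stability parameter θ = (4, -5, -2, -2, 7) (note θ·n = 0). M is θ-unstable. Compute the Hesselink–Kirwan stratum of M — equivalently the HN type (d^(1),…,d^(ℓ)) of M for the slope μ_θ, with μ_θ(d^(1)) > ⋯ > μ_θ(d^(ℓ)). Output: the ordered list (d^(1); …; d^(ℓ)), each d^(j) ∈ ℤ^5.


Barcode: M ≅ I[1,1], I[1,2]^2, I[1,5], I[4,4]^2. HN layers by μ_θ (5 steps, strictly decreasing):
  μ^(1)=7; μ^(2)=4; μ^(3)=-1/2; μ^(4)=-5/4; μ^(5)=-2

((0, 0, 0, 0, 1); (1, 0, 0, 0, 0); (2, 2, 0, 0, 0); (1, 1, 1, 1, 0); (0, 0, 0, 2, 0))


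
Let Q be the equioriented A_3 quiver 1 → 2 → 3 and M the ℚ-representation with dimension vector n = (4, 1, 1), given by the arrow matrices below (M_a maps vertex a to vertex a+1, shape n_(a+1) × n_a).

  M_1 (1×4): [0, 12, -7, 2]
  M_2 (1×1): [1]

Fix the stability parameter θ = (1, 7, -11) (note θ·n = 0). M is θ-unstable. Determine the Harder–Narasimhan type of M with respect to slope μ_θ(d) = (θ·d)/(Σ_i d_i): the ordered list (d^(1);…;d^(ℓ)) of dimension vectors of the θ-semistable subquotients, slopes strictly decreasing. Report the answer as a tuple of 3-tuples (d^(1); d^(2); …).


Barcode: M ≅ I[1,1]^3, I[1,3]. HN layers by μ_θ (2 steps, strictly decreasing):
  μ^(1)=1; μ^(2)=-1

((3, 0, 0); (1, 1, 1))


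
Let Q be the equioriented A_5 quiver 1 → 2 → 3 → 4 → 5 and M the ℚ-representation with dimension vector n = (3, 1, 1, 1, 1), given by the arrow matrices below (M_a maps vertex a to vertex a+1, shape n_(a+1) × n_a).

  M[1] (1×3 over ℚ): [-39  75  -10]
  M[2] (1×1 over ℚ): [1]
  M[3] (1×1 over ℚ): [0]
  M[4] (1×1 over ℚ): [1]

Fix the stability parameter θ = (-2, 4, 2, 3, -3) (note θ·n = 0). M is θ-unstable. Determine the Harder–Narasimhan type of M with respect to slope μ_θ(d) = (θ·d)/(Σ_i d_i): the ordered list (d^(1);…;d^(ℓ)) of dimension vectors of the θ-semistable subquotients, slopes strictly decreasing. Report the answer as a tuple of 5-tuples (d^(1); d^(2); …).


Barcode: M ≅ I[1,1]^2, I[1,3], I[4,5]. HN layers by μ_θ (3 steps, strictly decreasing):
  μ^(1)=3; μ^(2)=0; μ^(3)=-2

((0, 1, 1, 0, 0); (0, 0, 0, 1, 1); (3, 0, 0, 0, 0))


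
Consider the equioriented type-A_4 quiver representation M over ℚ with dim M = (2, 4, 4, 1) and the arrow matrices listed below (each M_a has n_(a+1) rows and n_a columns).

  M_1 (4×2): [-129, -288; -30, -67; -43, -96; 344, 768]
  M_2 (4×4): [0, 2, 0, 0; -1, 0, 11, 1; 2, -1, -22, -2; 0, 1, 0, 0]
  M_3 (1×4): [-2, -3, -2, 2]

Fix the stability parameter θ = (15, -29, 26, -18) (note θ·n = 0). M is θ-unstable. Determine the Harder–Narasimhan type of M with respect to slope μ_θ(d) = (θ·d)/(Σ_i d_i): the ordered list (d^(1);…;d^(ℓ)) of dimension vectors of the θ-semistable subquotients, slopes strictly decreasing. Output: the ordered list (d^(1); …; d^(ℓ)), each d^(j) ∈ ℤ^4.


Barcode: M ≅ I[1,2], I[1,3], I[2,2], I[2,4], I[3,3]^2. HN layers by μ_θ (4 steps, strictly decreasing):
  μ^(1)=26; μ^(2)=4; μ^(3)=-7; μ^(4)=-29

((0, 0, 3, 0); (0, 0, 1, 1); (2, 2, 0, 0); (0, 2, 0, 0))


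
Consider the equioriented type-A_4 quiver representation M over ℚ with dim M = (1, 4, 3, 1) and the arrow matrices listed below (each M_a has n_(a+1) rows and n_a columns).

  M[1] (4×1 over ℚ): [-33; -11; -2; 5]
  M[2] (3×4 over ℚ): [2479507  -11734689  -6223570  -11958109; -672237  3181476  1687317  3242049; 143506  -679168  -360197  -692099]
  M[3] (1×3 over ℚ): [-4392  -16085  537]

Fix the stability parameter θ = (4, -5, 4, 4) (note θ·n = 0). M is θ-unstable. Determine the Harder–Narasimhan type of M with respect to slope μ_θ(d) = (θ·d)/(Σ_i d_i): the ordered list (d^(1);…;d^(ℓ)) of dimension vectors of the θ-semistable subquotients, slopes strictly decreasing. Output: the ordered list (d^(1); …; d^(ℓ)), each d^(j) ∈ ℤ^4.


Interval decomposition of M: I[1,4], I[2,2], I[2,3]^2.
HN type (ℓ=3): μ^(1)=4; μ^(2)=-1/2; μ^(3)=-5

((0, 0, 3, 1); (1, 1, 0, 0); (0, 3, 0, 0))


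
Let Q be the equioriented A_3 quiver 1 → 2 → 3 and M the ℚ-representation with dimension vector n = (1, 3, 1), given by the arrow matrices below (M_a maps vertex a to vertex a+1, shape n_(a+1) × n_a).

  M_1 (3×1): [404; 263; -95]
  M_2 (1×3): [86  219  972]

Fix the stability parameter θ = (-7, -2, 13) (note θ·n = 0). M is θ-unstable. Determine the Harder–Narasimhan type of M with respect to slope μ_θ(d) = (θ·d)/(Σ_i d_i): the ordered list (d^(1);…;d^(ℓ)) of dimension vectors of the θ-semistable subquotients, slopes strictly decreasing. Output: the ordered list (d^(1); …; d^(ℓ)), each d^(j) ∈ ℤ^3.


Interval decomposition of M: I[1,3], I[2,2]^2.
HN type (ℓ=3): μ^(1)=13; μ^(2)=-2; μ^(3)=-7

((0, 0, 1); (0, 3, 0); (1, 0, 0))


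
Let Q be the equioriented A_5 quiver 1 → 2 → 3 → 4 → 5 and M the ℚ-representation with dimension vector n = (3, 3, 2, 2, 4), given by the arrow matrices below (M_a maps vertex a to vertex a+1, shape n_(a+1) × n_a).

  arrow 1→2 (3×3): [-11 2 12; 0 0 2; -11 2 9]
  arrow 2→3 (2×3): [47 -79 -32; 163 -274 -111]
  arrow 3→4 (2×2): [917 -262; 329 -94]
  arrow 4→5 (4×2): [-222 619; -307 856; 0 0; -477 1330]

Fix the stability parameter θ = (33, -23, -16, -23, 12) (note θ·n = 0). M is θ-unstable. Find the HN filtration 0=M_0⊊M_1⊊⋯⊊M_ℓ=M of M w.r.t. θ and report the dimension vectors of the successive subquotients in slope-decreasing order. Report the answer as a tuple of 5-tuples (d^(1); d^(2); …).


Interval decomposition of M: I[1,1], I[1,3], I[1,5], I[2,2], I[4,5], I[5,5]^2.
HN type (ℓ=5): μ^(1)=33; μ^(2)=12; μ^(3)=-2; μ^(4)=-29/4; μ^(5)=-23

((1, 0, 0, 0, 0); (0, 0, 0, 0, 4); (1, 1, 1, 0, 0); (1, 1, 1, 1, 0); (0, 1, 0, 1, 0))


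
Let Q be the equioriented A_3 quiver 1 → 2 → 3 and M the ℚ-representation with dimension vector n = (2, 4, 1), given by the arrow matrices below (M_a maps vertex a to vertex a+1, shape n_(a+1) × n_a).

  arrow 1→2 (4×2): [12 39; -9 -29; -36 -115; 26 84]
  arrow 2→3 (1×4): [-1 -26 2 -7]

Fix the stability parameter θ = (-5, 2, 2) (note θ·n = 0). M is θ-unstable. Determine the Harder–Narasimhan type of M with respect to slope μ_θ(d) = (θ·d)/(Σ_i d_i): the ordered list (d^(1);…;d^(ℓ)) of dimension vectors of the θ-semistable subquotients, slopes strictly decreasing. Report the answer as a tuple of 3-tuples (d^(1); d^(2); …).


Barcode: M ≅ I[1,2], I[1,3], I[2,2]^2. HN layers by μ_θ (2 steps, strictly decreasing):
  μ^(1)=2; μ^(2)=-5

((0, 4, 1); (2, 0, 0))


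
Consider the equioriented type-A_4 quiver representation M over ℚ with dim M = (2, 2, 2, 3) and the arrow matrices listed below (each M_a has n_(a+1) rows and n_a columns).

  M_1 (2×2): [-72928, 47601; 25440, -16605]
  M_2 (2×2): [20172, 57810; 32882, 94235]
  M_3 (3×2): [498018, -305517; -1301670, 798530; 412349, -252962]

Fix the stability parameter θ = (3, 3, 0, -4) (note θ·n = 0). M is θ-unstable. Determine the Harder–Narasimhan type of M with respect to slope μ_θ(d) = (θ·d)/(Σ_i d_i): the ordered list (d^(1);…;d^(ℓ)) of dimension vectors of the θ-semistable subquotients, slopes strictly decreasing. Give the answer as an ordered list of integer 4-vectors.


Via rank(M_{q-1}∘⋯∘M_p): M ≅ I[1,1], I[1,4], I[2,2], I[3,4], I[4,4].
μ_θ-semistable layers: μ^(1)=3; μ^(2)=1/2; μ^(3)=-2; μ^(4)=-4

((1, 1, 0, 0); (1, 1, 1, 1); (0, 0, 1, 1); (0, 0, 0, 1))


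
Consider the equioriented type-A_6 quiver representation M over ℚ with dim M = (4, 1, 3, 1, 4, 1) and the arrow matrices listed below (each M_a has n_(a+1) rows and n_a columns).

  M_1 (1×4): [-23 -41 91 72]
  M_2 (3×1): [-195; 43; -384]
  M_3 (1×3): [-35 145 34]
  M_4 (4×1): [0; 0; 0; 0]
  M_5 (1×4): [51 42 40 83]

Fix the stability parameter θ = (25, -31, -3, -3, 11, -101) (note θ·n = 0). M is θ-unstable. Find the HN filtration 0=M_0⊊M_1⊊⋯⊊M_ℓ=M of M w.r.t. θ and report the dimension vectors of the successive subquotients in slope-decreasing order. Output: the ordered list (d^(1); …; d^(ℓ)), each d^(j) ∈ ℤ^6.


Interval decomposition of M: I[1,1]^3, I[1,4], I[3,3]^2, I[5,5]^3, I[5,6].
HN type (ℓ=4): μ^(1)=25; μ^(2)=11; μ^(3)=-3; μ^(4)=-45

((3, 0, 0, 0, 0, 0); (0, 0, 0, 0, 3, 0); (1, 1, 3, 1, 0, 0); (0, 0, 0, 0, 1, 1))


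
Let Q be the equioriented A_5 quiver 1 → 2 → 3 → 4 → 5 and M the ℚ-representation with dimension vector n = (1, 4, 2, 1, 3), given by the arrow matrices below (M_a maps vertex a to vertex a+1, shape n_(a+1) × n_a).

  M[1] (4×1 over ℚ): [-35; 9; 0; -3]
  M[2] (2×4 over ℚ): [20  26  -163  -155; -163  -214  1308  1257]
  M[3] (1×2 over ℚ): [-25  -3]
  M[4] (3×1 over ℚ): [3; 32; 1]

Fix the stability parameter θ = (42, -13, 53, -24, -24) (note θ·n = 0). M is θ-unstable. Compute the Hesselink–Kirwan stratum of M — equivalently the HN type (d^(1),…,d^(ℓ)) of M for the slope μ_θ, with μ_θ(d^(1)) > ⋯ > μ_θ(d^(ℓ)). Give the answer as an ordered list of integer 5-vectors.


Via rank(M_{q-1}∘⋯∘M_p): M ≅ I[1,5], I[2,2]^2, I[2,3], I[5,5]^2.
μ_θ-semistable layers: μ^(1)=53; μ^(2)=34/5; μ^(3)=-13; μ^(4)=-24

((0, 0, 1, 0, 0); (1, 1, 1, 1, 1); (0, 3, 0, 0, 0); (0, 0, 0, 0, 2))


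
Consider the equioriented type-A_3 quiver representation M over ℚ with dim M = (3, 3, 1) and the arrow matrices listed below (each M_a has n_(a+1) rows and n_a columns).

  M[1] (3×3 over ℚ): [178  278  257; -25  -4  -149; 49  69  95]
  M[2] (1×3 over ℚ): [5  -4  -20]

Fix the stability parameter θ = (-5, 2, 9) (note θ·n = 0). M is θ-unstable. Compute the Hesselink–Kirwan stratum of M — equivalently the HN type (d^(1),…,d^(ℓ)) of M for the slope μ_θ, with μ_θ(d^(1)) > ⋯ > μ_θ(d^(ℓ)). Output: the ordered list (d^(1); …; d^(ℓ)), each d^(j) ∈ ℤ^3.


Via rank(M_{q-1}∘⋯∘M_p): M ≅ I[1,2]^2, I[1,3].
μ_θ-semistable layers: μ^(1)=9; μ^(2)=2; μ^(3)=-5

((0, 0, 1); (0, 3, 0); (3, 0, 0))


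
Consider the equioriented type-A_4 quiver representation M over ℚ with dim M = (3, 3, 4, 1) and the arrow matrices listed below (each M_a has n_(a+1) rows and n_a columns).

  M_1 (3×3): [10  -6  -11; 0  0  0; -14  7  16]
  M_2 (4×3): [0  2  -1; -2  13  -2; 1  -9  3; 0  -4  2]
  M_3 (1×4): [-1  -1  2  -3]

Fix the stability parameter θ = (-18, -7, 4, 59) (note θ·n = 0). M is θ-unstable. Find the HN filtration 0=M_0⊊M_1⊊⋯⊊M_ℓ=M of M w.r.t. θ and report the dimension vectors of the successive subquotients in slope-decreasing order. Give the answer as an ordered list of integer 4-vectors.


Via rank(M_{q-1}∘⋯∘M_p): M ≅ I[1,1], I[1,3], I[1,4], I[2,3], I[3,3].
μ_θ-semistable layers: μ^(1)=59; μ^(2)=4; μ^(3)=-7; μ^(4)=-18

((0, 0, 0, 1); (0, 0, 4, 0); (0, 3, 0, 0); (3, 0, 0, 0))


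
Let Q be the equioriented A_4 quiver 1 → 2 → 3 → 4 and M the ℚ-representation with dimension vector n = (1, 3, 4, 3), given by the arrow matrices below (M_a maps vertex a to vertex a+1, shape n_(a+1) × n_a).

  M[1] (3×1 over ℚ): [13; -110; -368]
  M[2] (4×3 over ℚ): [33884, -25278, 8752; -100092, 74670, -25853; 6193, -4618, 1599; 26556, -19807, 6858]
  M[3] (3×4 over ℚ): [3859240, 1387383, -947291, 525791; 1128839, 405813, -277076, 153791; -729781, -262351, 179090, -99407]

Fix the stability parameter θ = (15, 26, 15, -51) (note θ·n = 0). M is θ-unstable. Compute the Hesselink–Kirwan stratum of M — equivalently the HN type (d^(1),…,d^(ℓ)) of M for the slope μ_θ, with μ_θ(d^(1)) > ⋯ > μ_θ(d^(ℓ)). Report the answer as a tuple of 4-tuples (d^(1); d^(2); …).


Via rank(M_{q-1}∘⋯∘M_p): M ≅ I[1,4], I[2,4]^2, I[3,3].
μ_θ-semistable layers: μ^(1)=15; μ^(2)=5/4; μ^(3)=-10/3

((0, 0, 1, 0); (1, 1, 1, 1); (0, 2, 2, 2))


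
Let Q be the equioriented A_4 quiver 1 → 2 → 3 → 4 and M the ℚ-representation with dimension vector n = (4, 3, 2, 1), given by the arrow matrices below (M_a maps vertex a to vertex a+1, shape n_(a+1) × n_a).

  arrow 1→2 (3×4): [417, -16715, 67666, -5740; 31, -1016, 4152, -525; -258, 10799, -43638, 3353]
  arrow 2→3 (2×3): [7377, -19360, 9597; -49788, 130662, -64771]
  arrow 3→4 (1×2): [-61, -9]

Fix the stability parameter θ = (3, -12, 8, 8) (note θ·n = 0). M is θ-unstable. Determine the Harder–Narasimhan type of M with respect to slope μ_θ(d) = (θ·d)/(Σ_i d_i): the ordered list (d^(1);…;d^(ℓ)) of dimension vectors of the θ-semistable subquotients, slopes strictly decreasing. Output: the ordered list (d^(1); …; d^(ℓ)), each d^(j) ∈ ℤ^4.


Barcode: M ≅ I[1,1], I[1,2], I[1,3], I[1,4]. HN layers by μ_θ (3 steps, strictly decreasing):
  μ^(1)=8; μ^(2)=3; μ^(3)=-9/2

((0, 0, 2, 1); (1, 0, 0, 0); (3, 3, 0, 0))


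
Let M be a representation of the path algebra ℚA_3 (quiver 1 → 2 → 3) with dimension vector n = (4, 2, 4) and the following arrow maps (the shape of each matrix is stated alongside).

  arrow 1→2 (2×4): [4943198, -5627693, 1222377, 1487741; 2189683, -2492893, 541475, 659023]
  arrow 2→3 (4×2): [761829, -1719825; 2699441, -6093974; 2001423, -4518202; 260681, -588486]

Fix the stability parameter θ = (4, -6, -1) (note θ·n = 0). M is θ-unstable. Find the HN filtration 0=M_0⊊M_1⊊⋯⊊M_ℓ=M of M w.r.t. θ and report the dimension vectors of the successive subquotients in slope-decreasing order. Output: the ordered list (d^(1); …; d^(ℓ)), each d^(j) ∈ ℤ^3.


Via rank(M_{q-1}∘⋯∘M_p): M ≅ I[1,1]^2, I[1,3]^2, I[3,3]^2.
μ_θ-semistable layers: μ^(1)=4; μ^(2)=-1

((2, 0, 0); (2, 2, 4))


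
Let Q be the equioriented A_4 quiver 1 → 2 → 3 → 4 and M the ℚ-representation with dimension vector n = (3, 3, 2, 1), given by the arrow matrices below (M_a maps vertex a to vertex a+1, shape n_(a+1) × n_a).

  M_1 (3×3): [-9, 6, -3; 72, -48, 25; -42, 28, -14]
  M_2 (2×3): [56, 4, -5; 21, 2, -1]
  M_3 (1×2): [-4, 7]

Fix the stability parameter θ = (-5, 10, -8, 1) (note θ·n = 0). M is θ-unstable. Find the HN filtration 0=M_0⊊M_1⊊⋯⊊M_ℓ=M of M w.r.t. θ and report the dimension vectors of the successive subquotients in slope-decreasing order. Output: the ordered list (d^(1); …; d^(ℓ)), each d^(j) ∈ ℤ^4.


Via rank(M_{q-1}∘⋯∘M_p): M ≅ I[1,1], I[1,2], I[1,4], I[2,3].
μ_θ-semistable layers: μ^(1)=10; μ^(2)=1; μ^(3)=-5

((0, 1, 0, 0); (0, 2, 2, 1); (3, 0, 0, 0))


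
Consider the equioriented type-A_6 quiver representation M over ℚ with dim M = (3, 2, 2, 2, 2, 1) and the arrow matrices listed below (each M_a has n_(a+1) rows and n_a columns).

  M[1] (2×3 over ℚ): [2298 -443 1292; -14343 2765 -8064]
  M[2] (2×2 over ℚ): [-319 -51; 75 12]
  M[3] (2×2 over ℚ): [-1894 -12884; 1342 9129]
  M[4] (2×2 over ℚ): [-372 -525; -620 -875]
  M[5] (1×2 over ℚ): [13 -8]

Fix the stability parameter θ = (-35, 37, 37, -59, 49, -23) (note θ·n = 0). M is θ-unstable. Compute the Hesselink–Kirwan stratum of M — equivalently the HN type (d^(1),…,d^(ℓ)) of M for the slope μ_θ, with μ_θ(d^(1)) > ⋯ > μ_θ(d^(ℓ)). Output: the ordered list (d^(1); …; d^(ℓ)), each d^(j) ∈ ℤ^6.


Interval decomposition of M: I[1,1], I[1,4], I[1,6], I[5,5].
HN type (ℓ=4): μ^(1)=49; μ^(2)=13; μ^(3)=5; μ^(4)=-35

((0, 0, 0, 0, 1, 0); (0, 0, 0, 0, 1, 1); (0, 2, 2, 2, 0, 0); (3, 0, 0, 0, 0, 0))


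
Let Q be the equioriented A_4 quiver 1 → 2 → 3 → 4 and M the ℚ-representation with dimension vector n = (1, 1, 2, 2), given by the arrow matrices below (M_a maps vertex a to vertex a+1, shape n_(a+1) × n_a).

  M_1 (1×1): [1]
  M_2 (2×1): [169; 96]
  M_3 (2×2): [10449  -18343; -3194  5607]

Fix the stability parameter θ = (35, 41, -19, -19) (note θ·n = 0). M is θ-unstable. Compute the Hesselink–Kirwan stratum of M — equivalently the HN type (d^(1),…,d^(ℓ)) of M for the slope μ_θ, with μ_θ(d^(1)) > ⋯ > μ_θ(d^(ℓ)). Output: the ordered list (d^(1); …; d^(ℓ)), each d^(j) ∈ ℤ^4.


Via rank(M_{q-1}∘⋯∘M_p): M ≅ I[1,4], I[3,4].
μ_θ-semistable layers: μ^(1)=19/2; μ^(2)=-19

((1, 1, 1, 1); (0, 0, 1, 1))


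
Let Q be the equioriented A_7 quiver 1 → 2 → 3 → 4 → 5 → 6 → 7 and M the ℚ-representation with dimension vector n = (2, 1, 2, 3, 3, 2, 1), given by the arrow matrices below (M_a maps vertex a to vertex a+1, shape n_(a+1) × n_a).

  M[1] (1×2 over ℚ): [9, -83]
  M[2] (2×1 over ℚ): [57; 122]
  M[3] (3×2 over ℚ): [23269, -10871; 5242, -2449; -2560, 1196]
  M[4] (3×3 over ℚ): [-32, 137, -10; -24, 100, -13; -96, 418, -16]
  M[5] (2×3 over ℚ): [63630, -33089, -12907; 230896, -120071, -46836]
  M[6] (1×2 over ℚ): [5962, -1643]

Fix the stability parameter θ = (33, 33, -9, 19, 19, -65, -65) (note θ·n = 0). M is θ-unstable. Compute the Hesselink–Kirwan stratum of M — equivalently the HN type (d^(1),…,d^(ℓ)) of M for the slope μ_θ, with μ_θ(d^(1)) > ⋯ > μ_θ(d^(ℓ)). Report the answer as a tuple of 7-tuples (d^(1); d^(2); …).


Via rank(M_{q-1}∘⋯∘M_p): M ≅ I[1,1], I[1,4], I[3,5], I[4,7], I[5,6].
μ_θ-semistable layers: μ^(1)=33; μ^(2)=19; μ^(3)=-9; μ^(4)=-23

((1, 0, 0, 0, 0, 0, 0); (1, 1, 1, 2, 1, 0, 0); (0, 0, 1, 0, 0, 0, 0); (0, 0, 0, 1, 2, 2, 1))


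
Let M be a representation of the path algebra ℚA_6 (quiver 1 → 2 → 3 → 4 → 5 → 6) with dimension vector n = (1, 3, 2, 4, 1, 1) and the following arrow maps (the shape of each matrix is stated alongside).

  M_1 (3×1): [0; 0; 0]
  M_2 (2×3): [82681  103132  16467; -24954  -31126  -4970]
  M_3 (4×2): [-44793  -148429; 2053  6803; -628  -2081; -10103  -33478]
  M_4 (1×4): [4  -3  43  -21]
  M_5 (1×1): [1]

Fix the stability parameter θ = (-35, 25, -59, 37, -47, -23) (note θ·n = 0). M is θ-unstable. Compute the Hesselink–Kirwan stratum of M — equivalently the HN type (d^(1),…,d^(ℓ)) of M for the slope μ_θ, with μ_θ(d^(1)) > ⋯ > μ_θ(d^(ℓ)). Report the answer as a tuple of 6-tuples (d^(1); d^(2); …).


Interval decomposition of M: I[1,1], I[2,2], I[2,4], I[2,6], I[4,4]^2.
HN type (ℓ=5): μ^(1)=37; μ^(2)=25; μ^(3)=-11; μ^(4)=-17; μ^(5)=-35

((0, 0, 0, 3, 0, 0); (0, 1, 0, 0, 0, 0); (0, 0, 0, 1, 1, 1); (0, 2, 2, 0, 0, 0); (1, 0, 0, 0, 0, 0))


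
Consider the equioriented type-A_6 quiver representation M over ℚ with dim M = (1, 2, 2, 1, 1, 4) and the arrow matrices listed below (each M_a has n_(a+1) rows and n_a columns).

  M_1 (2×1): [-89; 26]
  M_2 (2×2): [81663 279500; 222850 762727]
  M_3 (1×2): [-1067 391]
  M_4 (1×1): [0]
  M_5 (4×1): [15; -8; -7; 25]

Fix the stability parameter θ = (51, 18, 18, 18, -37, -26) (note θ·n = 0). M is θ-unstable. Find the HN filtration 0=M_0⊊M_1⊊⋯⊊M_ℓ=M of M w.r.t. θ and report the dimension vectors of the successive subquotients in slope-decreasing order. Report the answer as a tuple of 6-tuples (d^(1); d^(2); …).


Via rank(M_{q-1}∘⋯∘M_p): M ≅ I[1,4], I[2,3], I[5,6], I[6,6]^3.
μ_θ-semistable layers: μ^(1)=105/4; μ^(2)=18; μ^(3)=-26; μ^(4)=-37

((1, 1, 1, 1, 0, 0); (0, 1, 1, 0, 0, 0); (0, 0, 0, 0, 0, 4); (0, 0, 0, 0, 1, 0))


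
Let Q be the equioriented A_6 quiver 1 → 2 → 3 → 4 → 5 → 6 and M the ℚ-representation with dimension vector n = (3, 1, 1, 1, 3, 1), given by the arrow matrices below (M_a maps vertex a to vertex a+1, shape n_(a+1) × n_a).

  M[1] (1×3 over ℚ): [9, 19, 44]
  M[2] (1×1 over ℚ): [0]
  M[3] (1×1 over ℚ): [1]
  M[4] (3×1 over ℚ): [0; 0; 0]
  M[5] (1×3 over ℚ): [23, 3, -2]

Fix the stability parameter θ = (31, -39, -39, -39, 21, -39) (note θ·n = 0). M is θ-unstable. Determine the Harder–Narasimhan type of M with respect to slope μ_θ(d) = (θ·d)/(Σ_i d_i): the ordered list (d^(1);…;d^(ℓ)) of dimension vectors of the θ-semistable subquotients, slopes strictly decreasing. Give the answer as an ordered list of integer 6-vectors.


Via rank(M_{q-1}∘⋯∘M_p): M ≅ I[1,1]^2, I[1,2], I[3,4], I[5,5]^2, I[5,6].
μ_θ-semistable layers: μ^(1)=31; μ^(2)=21; μ^(3)=-4; μ^(4)=-9; μ^(5)=-39

((2, 0, 0, 0, 0, 0); (0, 0, 0, 0, 2, 0); (1, 1, 0, 0, 0, 0); (0, 0, 0, 0, 1, 1); (0, 0, 1, 1, 0, 0))


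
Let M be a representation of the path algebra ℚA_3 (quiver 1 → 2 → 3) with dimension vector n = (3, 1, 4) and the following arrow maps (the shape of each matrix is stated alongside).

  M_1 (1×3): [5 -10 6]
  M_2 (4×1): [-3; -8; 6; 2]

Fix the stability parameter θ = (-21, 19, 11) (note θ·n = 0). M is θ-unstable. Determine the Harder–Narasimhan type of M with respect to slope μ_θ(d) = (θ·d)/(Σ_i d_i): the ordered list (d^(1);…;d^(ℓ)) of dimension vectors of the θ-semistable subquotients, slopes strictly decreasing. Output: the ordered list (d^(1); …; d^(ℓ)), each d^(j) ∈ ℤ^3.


Interval decomposition of M: I[1,1]^2, I[1,3], I[3,3]^3.
HN type (ℓ=3): μ^(1)=15; μ^(2)=11; μ^(3)=-21

((0, 1, 1); (0, 0, 3); (3, 0, 0))


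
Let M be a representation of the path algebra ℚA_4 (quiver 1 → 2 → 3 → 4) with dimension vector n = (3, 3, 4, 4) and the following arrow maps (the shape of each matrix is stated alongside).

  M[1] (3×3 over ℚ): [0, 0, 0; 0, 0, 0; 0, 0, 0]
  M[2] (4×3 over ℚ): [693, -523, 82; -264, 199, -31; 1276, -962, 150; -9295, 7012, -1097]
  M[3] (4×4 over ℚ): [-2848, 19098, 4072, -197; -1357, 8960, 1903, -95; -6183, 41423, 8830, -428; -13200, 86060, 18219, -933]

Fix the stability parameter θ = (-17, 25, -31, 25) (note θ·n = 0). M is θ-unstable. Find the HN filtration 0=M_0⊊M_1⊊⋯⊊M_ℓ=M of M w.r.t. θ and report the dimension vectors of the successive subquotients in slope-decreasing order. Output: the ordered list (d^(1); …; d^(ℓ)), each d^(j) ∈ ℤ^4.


Via rank(M_{q-1}∘⋯∘M_p): M ≅ I[1,1]^3, I[2,2], I[2,4]^2, I[3,4]^2.
μ_θ-semistable layers: μ^(1)=25; μ^(2)=-3; μ^(3)=-17; μ^(4)=-31

((0, 1, 0, 4); (0, 2, 2, 0); (3, 0, 0, 0); (0, 0, 2, 0))


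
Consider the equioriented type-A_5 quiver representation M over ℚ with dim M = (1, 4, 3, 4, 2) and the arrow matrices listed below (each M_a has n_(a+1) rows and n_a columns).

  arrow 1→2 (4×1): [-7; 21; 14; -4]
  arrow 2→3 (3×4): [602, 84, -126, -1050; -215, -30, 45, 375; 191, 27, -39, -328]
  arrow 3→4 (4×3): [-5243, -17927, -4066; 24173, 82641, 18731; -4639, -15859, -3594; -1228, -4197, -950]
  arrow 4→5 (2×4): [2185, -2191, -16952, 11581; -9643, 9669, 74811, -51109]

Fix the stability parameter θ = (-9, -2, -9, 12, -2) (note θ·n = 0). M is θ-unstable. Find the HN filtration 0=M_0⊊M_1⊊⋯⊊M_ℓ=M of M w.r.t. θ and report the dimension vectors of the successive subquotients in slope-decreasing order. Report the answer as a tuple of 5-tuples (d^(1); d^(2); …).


Interval decomposition of M: I[1,5], I[2,2]^2, I[2,5], I[3,4], I[4,4].
HN type (ℓ=5): μ^(1)=12; μ^(2)=5; μ^(3)=-2; μ^(4)=-11/2; μ^(5)=-9

((0, 0, 0, 2, 0); (0, 0, 0, 2, 2); (0, 2, 0, 0, 0); (0, 2, 2, 0, 0); (1, 0, 1, 0, 0))


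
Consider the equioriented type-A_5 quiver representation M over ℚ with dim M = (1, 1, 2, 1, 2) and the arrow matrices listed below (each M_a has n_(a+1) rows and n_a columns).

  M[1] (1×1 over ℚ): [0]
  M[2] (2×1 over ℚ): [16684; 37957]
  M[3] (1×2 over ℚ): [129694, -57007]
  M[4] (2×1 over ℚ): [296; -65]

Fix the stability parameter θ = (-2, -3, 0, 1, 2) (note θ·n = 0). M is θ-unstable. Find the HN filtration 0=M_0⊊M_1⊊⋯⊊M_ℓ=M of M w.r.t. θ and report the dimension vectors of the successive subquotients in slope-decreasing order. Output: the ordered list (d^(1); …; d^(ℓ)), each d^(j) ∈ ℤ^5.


Via rank(M_{q-1}∘⋯∘M_p): M ≅ I[1,1], I[2,5], I[3,3], I[5,5].
μ_θ-semistable layers: μ^(1)=2; μ^(2)=1; μ^(3)=0; μ^(4)=-2; μ^(5)=-3

((0, 0, 0, 0, 2); (0, 0, 0, 1, 0); (0, 0, 2, 0, 0); (1, 0, 0, 0, 0); (0, 1, 0, 0, 0))
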